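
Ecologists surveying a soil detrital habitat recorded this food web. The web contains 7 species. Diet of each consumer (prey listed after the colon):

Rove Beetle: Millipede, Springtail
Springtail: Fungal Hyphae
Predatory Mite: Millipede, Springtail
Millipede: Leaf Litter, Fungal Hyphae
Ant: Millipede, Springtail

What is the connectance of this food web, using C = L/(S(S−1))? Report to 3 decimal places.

C = 0.214

The web has S = 7 species and L = 9 feeding links.
C = L / (S(S−1)) = 9 / 42 = 0.2143 ≈ 0.214.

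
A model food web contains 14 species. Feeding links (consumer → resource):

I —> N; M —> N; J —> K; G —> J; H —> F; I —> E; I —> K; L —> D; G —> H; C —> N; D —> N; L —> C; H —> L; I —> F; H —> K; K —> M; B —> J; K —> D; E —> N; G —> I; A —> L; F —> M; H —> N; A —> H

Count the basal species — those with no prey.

1

Basal species (no prey listed): N.
Count: 1.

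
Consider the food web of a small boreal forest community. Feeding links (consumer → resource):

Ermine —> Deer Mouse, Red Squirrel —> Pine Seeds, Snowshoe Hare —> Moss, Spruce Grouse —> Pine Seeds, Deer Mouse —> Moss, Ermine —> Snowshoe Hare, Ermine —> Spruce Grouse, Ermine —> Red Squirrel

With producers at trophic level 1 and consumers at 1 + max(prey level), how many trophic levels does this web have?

3

Producers (level 1): Pine Seeds, Moss.
Moss → Deer Mouse → Ermine gives Ermine level 3.
No species has a prey at level 3, so no species reaches level 4.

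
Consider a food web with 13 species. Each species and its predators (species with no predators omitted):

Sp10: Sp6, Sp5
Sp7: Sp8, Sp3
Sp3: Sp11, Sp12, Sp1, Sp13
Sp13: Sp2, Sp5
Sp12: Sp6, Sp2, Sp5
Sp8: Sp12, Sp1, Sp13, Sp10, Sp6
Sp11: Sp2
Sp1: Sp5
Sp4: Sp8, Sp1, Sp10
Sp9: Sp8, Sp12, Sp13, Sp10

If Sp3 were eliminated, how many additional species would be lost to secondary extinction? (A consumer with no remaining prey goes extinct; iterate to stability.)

1

Remove Sp3.
Round 1: Sp11 (all prey gone) → extinct.
No further losses. Total secondary extinctions: 1.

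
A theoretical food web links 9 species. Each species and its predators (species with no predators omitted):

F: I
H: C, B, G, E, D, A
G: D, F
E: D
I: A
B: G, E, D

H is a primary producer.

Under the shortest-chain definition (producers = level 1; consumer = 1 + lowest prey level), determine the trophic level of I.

H is a producer → level 1.
G eats H → level 2.
F eats G → level 3.
I eats F → level 4.
No prey of I is below level 3, so 4 is the minimum.

Trophic level 4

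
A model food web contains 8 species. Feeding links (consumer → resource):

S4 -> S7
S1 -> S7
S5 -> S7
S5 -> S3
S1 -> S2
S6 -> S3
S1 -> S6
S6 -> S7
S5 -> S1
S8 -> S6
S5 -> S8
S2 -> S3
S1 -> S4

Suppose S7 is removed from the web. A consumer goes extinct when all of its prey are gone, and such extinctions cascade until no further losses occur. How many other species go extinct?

1

Remove S7.
Round 1: S4 (all prey gone) → extinct.
No further losses. Total secondary extinctions: 1.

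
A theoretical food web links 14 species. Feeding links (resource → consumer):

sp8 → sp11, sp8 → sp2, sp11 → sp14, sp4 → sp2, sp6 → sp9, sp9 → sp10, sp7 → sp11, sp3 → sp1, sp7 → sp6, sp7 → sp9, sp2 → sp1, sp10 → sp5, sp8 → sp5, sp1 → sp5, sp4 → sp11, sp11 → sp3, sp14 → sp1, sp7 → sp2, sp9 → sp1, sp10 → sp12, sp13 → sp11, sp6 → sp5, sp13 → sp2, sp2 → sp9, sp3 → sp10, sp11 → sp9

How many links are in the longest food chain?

4 links

One longest chain: sp4 → sp11 → sp9 → sp1 → sp5.
It has 5 species and 4 links.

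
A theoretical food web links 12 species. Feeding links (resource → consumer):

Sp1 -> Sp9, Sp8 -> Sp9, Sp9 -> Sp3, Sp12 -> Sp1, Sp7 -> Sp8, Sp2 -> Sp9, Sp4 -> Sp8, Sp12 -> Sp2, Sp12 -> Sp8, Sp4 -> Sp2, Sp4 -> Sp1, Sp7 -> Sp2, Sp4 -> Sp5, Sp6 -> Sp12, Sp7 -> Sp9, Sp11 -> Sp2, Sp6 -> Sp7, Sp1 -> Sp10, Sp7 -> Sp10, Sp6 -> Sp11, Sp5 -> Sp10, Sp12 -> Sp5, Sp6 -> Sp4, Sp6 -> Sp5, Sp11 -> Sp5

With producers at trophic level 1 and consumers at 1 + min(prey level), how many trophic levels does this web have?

4

Producers (level 1): Sp6.
Following each consumer down to its lowest-level prey: Sp6 → Sp7 → Sp9 → Sp3 (levels 1 through 4).
All prey of Sp3 (Sp9 3) are at level 3 or above, so Sp3 is at level 1 + 3 = 4.
Every consumer has at least one prey at level 3 or below, so none exceeds level 4.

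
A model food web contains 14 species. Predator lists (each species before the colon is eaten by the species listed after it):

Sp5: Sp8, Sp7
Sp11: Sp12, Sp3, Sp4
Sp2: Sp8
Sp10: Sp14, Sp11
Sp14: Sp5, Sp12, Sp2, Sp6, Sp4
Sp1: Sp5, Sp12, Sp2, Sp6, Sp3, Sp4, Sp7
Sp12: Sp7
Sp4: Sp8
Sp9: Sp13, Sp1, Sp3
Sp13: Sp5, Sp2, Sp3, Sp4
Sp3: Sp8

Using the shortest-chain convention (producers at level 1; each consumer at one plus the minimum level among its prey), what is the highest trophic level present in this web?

3

Producers (level 1): Sp9, Sp10.
Following each consumer down to its lowest-level prey: Sp9 → Sp13 → Sp2 (levels 1 through 3).
All prey of Sp2 (Sp13 2, Sp14 2, Sp1 2) are at level 2 or above, so Sp2 is at level 1 + 2 = 3.
Every consumer has at least one prey at level 2 or below, so none exceeds level 3.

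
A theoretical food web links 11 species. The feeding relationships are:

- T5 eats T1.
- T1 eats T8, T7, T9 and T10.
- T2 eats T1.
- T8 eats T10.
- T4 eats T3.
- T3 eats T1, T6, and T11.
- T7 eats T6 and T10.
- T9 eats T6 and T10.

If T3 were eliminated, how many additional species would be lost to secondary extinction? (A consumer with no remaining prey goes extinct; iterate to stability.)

1

Remove T3.
Round 1: T4 (all prey gone) → extinct.
No further losses. Total secondary extinctions: 1.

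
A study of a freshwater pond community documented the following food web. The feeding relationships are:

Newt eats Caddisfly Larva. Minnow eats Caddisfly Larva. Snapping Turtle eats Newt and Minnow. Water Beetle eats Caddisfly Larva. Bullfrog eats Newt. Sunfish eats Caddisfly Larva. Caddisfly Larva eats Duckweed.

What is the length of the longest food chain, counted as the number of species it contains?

One longest chain: Duckweed → Caddisfly Larva → Newt → Bullfrog.
It has 4 species and 3 links.

4 species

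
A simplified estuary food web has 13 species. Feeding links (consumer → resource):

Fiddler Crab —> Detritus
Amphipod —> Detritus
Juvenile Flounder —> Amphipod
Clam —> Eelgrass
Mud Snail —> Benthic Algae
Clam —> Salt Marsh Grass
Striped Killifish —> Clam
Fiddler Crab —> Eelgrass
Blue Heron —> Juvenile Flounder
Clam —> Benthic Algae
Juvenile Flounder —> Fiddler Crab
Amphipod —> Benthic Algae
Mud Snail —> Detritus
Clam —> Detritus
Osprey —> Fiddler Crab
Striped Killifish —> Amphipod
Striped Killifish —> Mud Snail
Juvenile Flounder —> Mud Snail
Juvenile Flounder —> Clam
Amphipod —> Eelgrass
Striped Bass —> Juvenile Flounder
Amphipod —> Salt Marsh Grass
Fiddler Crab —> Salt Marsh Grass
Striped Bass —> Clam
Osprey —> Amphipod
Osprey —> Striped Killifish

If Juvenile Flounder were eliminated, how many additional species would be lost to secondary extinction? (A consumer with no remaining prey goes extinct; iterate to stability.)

1

Remove Juvenile Flounder.
Round 1: Blue Heron (all prey gone) → extinct.
No further losses. Total secondary extinctions: 1.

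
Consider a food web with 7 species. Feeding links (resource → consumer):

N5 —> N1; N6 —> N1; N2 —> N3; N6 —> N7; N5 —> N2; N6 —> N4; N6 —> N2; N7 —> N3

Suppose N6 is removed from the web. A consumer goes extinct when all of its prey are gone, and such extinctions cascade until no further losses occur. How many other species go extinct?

2

Remove N6.
Round 1: N4 (all prey gone), N7 (all prey gone) → extinct.
No further losses. Total secondary extinctions: 2.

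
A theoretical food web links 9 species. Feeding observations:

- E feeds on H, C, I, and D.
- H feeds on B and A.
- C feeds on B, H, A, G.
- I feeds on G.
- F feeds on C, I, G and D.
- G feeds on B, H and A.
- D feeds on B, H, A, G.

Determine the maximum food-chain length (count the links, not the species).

One longest chain: B → H → G → C → F.
It has 5 species and 4 links.

4 links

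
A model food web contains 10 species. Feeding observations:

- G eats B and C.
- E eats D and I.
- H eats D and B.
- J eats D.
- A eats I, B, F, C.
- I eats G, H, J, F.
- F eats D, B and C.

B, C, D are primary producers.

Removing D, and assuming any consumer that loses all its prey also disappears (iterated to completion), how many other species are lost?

Remove D.
Round 1: J (all prey gone) → extinct.
No further losses. Total secondary extinctions: 1.

1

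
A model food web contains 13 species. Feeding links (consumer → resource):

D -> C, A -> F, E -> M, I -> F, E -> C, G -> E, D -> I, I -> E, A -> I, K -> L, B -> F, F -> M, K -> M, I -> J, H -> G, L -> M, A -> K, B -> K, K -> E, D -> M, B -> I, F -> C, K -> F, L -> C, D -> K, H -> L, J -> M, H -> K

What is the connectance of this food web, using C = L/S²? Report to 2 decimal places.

C = 0.17

The web has S = 13 species and L = 28 feeding links.
C = L / S² = 28 / 169 = 0.1657 ≈ 0.17.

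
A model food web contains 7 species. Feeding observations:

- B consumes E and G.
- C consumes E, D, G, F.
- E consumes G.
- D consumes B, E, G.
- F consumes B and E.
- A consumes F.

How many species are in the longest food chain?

5 species

One longest chain: G → E → B → F → A.
It has 5 species and 4 links.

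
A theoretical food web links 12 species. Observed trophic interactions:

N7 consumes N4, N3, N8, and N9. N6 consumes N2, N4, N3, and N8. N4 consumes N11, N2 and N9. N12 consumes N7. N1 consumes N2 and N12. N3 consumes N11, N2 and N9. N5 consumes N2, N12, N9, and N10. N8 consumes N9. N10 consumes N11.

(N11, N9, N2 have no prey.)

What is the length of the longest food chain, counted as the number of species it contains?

5 species

One longest chain: N11 → N3 → N7 → N12 → N5.
It has 5 species and 4 links.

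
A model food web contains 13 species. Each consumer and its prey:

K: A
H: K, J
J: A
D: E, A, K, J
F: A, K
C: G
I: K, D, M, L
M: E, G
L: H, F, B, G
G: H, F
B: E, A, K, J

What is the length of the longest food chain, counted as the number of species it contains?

One longest chain: A → K → H → G → M → I.
It has 6 species and 5 links.

6 species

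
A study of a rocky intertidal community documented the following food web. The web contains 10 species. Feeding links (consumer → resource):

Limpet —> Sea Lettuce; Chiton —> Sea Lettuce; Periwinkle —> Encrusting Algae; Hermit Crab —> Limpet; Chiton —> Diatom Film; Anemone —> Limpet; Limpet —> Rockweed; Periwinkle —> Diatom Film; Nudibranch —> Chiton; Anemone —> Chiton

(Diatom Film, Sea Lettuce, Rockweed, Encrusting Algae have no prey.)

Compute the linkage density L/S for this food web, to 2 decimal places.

L/S = 1.00

There are L = 10 links among S = 10 species.
L/S = 10/10 = 1.0000 ≈ 1.00.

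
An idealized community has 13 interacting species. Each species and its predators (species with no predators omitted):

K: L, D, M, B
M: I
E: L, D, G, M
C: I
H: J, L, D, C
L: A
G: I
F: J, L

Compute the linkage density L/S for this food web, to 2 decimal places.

L/S = 1.38

There are L = 18 links among S = 13 species.
L/S = 18/13 = 1.3846 ≈ 1.38.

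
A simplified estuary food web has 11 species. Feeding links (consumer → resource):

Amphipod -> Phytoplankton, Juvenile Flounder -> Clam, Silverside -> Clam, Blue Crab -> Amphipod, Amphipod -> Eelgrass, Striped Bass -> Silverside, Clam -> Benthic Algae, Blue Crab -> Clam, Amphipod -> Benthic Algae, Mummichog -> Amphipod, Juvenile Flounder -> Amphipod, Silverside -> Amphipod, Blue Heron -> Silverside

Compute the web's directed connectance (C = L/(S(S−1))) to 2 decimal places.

C = 0.12

The web has S = 11 species and L = 13 feeding links.
C = L / (S(S−1)) = 13 / 110 = 0.1182 ≈ 0.12.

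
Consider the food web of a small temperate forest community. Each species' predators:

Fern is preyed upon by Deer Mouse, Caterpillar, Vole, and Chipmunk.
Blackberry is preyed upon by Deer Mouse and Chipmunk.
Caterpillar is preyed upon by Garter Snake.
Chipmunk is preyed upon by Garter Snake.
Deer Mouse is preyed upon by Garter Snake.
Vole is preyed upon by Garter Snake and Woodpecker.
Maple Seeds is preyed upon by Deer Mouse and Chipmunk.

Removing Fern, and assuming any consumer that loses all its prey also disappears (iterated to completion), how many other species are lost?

3

Remove Fern.
Round 1: Vole (all prey gone), Caterpillar (all prey gone) → extinct.
Round 2: Woodpecker (all prey gone) → extinct.
No further losses. Total secondary extinctions: 3.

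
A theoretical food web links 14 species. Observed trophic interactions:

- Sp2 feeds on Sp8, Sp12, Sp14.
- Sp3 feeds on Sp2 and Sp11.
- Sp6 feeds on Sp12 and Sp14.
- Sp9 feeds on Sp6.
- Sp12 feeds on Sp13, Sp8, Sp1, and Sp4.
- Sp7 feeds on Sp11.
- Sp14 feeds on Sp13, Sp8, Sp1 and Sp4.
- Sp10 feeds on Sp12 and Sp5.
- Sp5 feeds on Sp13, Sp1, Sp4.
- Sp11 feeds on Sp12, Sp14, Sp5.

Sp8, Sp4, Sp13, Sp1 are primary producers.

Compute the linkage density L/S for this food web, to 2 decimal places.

There are L = 25 links among S = 14 species.
L/S = 25/14 = 1.7857 ≈ 1.79.

L/S = 1.79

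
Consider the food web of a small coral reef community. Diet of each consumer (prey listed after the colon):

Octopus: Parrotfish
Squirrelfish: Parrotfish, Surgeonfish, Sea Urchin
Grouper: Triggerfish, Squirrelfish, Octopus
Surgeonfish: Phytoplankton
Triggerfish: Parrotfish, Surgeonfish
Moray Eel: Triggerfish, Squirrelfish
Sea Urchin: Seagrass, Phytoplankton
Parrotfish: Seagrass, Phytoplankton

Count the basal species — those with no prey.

Basal species (no prey listed): Seagrass, Phytoplankton.
Count: 2.

2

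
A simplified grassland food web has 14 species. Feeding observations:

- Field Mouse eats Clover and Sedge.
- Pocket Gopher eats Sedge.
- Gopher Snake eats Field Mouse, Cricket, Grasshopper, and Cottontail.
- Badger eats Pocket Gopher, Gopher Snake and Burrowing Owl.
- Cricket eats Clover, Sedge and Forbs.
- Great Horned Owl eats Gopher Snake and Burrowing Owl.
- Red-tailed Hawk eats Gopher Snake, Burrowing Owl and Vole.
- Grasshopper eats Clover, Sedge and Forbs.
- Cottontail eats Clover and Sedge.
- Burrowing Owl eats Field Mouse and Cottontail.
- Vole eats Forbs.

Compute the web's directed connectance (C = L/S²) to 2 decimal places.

C = 0.13

The web has S = 14 species and L = 26 feeding links.
C = L / S² = 26 / 196 = 0.1327 ≈ 0.13.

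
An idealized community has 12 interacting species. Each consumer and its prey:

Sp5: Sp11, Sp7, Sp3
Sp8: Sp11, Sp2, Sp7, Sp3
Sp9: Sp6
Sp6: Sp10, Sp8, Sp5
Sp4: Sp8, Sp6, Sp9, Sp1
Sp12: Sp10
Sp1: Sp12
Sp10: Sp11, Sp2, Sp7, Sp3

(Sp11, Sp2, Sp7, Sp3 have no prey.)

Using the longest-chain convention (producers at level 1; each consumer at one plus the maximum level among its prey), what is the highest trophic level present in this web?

5

Producers (level 1): Sp11, Sp2, Sp7, Sp3.
Sp11 → Sp10 → Sp6 → Sp9 → Sp4 gives Sp4 level 5.
No species has a prey at level 5, so no species reaches level 6.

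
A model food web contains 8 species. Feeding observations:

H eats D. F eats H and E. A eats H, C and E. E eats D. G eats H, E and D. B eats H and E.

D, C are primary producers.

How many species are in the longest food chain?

3 species

One longest chain: D → H → F.
It has 3 species and 2 links.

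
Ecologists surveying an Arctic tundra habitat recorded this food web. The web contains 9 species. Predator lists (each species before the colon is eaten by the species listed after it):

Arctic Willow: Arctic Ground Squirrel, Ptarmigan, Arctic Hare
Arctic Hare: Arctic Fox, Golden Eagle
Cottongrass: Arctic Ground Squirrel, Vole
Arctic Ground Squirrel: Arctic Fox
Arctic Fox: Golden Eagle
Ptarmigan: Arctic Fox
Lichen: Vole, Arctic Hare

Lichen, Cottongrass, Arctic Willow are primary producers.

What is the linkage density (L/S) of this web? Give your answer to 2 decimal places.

There are L = 12 links among S = 9 species.
L/S = 12/9 = 1.3333 ≈ 1.33.

L/S = 1.33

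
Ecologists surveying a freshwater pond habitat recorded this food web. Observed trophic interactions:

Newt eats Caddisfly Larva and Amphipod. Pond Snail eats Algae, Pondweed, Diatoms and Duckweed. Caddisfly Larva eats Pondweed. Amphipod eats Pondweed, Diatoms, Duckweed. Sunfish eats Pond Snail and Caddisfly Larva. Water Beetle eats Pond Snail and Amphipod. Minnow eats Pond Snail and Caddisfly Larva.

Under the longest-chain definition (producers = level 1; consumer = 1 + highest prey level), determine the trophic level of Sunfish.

Trophic level 3

Pondweed is a producer → level 1.
Caddisfly Larva eats Pondweed → level 2.
Sunfish eats Caddisfly Larva (level 2); other prey at levels: Pond Snail 2 → level 3.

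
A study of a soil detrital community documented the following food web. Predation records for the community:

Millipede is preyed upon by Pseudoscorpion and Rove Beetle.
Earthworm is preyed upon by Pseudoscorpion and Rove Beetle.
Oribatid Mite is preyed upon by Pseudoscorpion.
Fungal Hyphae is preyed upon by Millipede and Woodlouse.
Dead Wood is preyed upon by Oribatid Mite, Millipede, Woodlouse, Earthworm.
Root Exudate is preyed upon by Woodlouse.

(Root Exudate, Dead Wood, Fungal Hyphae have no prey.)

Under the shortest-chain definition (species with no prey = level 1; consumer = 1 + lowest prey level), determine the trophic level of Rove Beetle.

Trophic level 3

Dead Wood has no prey (basal) → level 1.
Millipede eats Dead Wood → level 2.
Rove Beetle eats Millipede → level 3.
No prey of Rove Beetle is below level 2, so 3 is the minimum.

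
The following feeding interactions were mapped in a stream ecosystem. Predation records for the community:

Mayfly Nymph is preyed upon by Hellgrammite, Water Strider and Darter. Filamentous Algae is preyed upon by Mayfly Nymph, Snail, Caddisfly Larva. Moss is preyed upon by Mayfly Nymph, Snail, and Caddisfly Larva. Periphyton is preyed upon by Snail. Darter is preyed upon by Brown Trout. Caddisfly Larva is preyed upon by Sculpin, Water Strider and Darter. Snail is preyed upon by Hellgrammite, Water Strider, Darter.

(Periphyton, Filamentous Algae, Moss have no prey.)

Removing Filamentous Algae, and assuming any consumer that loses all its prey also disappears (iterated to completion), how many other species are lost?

0

Remove Filamentous Algae.
Every predator of it retains at least one other prey: Snail still has Periphyton, Moss; Caddisfly Larva still has Moss; Mayfly Nymph still has Moss.
No consumer loses all prey, so no secondary extinctions occur.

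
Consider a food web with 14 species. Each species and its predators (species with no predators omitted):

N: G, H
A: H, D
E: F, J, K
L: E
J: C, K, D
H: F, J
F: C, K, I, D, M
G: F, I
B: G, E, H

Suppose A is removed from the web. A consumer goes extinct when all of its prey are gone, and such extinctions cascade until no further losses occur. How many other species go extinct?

0

Remove A.
Every predator of it retains at least one other prey: H still has B, N; D still has F, J.
No consumer loses all prey, so no secondary extinctions occur.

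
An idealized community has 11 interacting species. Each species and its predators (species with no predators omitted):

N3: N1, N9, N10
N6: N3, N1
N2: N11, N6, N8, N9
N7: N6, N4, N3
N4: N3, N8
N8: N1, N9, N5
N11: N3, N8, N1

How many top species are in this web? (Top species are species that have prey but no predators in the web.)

Top species (has prey, but nothing eats it): N1, N9, N5, N10.
Count: 4.

4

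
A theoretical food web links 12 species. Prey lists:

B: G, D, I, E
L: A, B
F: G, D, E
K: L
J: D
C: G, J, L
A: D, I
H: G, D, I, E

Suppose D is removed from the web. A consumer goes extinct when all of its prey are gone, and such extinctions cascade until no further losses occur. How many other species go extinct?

Remove D.
Round 1: J (all prey gone) → extinct.
No further losses. Total secondary extinctions: 1.

1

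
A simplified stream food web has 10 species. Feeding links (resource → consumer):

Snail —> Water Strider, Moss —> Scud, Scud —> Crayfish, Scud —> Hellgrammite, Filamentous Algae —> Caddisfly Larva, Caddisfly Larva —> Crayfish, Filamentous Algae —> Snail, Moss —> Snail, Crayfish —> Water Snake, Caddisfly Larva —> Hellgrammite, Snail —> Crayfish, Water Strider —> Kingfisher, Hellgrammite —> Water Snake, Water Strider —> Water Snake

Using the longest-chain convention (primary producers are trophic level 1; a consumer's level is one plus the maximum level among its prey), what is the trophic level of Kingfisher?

Trophic level 4

Moss is a producer → level 1.
Snail eats Moss (level 1); other prey at levels: Filamentous Algae 1 → level 2.
Water Strider eats Snail → level 3.
Kingfisher eats Water Strider → level 4.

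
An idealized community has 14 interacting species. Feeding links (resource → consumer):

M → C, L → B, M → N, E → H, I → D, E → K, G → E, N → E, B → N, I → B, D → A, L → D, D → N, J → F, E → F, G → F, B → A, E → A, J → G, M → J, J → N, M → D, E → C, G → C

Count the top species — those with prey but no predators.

Top species (has prey, but nothing eats it): A, K, F, H, C.
Count: 5.

5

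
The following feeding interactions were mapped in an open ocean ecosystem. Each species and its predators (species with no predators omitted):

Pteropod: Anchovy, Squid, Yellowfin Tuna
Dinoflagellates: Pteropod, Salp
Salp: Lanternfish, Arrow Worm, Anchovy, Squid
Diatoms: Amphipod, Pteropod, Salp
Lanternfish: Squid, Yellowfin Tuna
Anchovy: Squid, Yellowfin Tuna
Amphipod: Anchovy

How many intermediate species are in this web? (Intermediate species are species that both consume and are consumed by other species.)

5

Intermediate species (has both prey and predators): Amphipod, Pteropod, Salp, Lanternfish, Anchovy.
Count: 5.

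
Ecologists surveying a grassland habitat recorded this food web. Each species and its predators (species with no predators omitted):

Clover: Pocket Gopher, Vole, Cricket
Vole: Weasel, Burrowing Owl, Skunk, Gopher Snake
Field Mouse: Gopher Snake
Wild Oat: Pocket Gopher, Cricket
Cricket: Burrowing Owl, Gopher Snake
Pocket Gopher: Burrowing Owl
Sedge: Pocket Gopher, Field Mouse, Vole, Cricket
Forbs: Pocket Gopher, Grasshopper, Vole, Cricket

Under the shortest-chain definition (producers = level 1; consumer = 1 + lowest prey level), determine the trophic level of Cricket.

Trophic level 2

Forbs is a producer → level 1.
Cricket eats Forbs → level 2.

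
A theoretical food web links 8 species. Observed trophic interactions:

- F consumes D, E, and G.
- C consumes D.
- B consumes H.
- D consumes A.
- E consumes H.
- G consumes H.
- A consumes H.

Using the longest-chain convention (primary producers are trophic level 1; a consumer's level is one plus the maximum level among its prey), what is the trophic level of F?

Trophic level 4

H is a producer → level 1.
A eats H → level 2.
D eats A → level 3.
F eats D (level 3); other prey at levels: E 2, G 2 → level 4.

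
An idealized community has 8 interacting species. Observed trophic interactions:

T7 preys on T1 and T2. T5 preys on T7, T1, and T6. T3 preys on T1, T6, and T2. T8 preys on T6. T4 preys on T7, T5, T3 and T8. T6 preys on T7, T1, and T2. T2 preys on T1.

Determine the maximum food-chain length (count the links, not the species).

5 links

One longest chain: T1 → T2 → T7 → T6 → T3 → T4.
It has 6 species and 5 links.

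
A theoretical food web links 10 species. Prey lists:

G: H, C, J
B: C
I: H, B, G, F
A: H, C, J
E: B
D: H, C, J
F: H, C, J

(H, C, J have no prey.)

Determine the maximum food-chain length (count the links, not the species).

One longest chain: C → B → E.
It has 3 species and 2 links.

2 links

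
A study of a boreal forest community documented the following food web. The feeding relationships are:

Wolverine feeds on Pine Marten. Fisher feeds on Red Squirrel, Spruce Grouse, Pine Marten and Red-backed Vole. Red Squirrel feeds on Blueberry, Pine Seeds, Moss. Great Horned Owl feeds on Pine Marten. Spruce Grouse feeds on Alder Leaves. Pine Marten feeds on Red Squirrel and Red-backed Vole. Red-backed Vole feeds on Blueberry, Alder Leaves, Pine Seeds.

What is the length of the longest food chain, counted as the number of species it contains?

4 species

One longest chain: Blueberry → Red Squirrel → Pine Marten → Great Horned Owl.
It has 4 species and 3 links.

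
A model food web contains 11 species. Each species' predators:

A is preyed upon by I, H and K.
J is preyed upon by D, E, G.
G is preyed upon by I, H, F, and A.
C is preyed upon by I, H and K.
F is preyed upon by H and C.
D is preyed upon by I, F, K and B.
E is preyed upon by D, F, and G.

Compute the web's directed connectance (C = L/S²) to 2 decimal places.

C = 0.18

The web has S = 11 species and L = 22 feeding links.
C = L / S² = 22 / 121 = 0.1818 ≈ 0.18.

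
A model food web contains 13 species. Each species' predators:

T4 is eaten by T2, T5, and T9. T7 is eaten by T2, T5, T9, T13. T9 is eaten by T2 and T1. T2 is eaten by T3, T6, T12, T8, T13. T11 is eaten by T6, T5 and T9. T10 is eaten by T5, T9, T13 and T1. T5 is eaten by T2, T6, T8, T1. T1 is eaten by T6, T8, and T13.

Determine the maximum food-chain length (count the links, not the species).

One longest chain: T10 → T9 → T2 → T13.
It has 4 species and 3 links.

3 links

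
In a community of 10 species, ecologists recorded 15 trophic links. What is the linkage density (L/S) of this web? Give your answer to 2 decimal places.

L/S = 1.50

There are L = 15 links among S = 10 species.
L/S = 15/10 = 1.5000 ≈ 1.50.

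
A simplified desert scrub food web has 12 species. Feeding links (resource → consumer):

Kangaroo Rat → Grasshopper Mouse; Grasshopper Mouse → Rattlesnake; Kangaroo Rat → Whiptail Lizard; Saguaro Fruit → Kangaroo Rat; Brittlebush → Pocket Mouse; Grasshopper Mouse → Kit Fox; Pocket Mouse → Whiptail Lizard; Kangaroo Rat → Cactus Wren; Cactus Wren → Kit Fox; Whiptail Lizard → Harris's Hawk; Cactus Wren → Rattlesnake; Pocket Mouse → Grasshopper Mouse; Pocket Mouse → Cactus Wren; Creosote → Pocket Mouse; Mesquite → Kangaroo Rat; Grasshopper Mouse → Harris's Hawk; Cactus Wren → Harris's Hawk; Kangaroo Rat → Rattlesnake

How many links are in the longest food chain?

3 links

One longest chain: Creosote → Pocket Mouse → Grasshopper Mouse → Kit Fox.
It has 4 species and 3 links.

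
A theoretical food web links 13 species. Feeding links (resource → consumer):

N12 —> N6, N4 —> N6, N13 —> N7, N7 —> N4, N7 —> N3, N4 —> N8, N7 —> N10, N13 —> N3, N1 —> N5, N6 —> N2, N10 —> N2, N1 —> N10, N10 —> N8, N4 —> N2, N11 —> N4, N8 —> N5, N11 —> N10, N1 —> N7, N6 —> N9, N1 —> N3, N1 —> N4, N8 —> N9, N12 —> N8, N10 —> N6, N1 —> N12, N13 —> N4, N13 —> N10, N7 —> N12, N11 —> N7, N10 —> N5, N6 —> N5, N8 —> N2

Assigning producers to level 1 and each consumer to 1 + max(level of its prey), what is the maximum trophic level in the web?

Producers (level 1): N13, N1, N11.
N13 → N7 → N10 → N6 → N9 gives N9 level 5.
No species has a prey at level 5, so no species reaches level 6.

5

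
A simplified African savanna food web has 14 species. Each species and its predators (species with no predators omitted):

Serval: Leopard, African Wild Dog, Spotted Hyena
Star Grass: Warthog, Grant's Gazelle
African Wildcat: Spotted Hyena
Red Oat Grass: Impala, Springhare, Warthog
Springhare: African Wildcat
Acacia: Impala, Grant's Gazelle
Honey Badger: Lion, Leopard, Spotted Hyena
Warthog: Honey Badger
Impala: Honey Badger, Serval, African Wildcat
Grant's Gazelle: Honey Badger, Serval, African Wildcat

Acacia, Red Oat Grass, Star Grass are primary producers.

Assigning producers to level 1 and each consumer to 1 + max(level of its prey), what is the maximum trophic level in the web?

4

Producers (level 1): Acacia, Red Oat Grass, Star Grass.
Acacia → Impala → Serval → Leopard gives Leopard level 4.
No species has a prey at level 4, so no species reaches level 5.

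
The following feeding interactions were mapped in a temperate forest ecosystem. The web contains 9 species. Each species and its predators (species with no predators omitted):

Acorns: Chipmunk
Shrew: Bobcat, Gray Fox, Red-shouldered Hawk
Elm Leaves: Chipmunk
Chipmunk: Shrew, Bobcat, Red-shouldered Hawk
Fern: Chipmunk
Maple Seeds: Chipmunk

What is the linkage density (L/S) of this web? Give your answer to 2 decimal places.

L/S = 1.11

There are L = 10 links among S = 9 species.
L/S = 10/9 = 1.1111 ≈ 1.11.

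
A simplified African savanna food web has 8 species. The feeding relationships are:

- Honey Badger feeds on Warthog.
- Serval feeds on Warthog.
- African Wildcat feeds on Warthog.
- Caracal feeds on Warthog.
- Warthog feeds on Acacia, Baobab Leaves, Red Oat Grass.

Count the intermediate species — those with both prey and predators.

Intermediate species (has both prey and predators): Warthog.
Count: 1.

1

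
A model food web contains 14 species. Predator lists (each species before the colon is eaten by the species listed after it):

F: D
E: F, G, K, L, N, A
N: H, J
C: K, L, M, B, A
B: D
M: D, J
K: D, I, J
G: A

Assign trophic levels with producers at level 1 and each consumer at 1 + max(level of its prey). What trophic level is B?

C is a producer → level 1.
B eats C → level 2.

Trophic level 2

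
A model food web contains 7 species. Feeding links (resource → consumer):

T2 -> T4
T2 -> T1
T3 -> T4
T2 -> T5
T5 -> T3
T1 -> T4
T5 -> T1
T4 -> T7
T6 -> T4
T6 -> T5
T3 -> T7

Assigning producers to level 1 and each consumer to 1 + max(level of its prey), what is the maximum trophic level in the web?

Producers (level 1): T2, T6.
T2 → T5 → T1 → T4 → T7 gives T7 level 5.
No species has a prey at level 5, so no species reaches level 6.

5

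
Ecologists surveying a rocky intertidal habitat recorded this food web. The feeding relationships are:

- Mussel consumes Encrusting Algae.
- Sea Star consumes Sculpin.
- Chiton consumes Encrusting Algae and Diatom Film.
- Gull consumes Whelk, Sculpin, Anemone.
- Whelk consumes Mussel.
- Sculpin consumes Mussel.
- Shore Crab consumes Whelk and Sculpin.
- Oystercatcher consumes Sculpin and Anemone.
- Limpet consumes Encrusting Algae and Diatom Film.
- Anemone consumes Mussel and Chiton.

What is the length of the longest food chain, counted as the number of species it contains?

4 species

One longest chain: Encrusting Algae → Mussel → Sculpin → Sea Star.
It has 4 species and 3 links.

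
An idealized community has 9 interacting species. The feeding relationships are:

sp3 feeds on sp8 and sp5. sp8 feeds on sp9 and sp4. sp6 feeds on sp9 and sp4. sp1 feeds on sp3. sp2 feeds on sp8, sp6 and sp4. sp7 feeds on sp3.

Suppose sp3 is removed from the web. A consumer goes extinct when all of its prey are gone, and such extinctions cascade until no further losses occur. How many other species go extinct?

Remove sp3.
Round 1: sp1 (all prey gone), sp7 (all prey gone) → extinct.
No further losses. Total secondary extinctions: 2.

2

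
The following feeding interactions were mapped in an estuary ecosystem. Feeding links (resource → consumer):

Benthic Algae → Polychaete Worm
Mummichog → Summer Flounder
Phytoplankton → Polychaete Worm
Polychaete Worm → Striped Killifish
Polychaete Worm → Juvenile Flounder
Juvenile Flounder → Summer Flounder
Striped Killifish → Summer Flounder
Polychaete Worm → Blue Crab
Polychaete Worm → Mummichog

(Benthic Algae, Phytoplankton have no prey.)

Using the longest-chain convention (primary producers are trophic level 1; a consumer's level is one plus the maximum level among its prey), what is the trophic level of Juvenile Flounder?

Benthic Algae is a producer → level 1.
Polychaete Worm eats Benthic Algae (level 1); other prey at levels: Phytoplankton 1 → level 2.
Juvenile Flounder eats Polychaete Worm → level 3.

Trophic level 3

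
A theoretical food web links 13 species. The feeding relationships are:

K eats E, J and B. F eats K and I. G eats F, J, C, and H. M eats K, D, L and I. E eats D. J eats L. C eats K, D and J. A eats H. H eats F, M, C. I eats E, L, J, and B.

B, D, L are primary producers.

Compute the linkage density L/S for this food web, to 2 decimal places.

There are L = 26 links among S = 13 species.
L/S = 26/13 = 2.0000 ≈ 2.00.

L/S = 2.00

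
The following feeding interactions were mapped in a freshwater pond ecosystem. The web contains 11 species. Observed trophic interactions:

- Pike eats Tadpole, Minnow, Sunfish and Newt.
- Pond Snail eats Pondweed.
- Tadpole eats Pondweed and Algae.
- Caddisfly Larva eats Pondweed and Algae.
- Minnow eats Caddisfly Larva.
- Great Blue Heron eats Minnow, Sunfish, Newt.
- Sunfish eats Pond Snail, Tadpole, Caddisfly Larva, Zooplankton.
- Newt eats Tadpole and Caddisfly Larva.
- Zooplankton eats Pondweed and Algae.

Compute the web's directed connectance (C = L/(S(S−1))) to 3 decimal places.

The web has S = 11 species and L = 21 feeding links.
C = L / (S(S−1)) = 21 / 110 = 0.1909 ≈ 0.191.

C = 0.191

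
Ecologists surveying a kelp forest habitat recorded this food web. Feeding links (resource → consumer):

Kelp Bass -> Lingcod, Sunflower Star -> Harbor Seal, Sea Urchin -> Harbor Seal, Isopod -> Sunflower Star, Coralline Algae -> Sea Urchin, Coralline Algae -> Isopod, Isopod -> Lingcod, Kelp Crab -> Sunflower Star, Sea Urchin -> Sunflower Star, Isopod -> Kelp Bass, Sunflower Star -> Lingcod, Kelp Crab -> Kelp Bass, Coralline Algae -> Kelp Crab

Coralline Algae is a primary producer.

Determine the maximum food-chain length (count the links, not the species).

One longest chain: Coralline Algae → Kelp Crab → Sunflower Star → Harbor Seal.
It has 4 species and 3 links.

3 links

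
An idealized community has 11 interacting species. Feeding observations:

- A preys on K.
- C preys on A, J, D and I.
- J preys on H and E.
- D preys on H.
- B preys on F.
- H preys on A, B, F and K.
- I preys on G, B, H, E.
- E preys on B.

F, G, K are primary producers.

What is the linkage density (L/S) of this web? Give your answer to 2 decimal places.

L/S = 1.64

There are L = 18 links among S = 11 species.
L/S = 18/11 = 1.6364 ≈ 1.64.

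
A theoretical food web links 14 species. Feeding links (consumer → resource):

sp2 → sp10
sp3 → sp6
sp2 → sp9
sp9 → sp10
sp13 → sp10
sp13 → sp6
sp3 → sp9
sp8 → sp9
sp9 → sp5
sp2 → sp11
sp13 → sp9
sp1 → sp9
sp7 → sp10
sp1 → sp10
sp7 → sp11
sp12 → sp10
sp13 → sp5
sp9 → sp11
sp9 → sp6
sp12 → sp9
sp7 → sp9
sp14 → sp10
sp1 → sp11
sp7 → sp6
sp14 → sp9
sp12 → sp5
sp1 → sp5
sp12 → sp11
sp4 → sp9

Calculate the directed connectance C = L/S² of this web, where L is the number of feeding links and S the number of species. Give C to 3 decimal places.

C = 0.148

The web has S = 14 species and L = 29 feeding links.
C = L / S² = 29 / 196 = 0.1480 ≈ 0.148.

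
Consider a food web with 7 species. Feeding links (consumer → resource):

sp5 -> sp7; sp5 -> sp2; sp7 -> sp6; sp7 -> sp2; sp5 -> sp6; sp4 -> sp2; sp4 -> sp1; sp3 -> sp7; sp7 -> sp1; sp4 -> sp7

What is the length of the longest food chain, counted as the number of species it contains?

One longest chain: sp2 → sp7 → sp5.
It has 3 species and 2 links.

3 species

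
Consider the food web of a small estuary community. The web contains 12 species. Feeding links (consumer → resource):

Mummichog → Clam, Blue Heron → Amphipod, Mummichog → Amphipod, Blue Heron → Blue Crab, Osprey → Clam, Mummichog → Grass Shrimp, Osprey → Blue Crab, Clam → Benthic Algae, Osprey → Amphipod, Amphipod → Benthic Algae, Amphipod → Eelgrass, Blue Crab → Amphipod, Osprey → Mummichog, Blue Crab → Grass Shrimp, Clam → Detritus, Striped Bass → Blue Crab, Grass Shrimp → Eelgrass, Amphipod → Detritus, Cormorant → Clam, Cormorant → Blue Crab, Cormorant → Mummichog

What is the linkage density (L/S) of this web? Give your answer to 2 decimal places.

L/S = 1.75

There are L = 21 links among S = 12 species.
L/S = 21/12 = 1.7500 ≈ 1.75.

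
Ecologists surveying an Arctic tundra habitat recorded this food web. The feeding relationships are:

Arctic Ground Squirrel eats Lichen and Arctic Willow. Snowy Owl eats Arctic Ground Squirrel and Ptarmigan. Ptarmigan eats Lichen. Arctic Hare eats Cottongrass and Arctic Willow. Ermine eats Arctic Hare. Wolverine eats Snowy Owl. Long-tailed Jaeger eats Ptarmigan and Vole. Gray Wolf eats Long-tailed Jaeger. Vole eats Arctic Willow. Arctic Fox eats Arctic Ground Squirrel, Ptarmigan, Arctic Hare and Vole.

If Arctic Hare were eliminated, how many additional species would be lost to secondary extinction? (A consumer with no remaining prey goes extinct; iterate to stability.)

Remove Arctic Hare.
Round 1: Ermine (all prey gone) → extinct.
No further losses. Total secondary extinctions: 1.

1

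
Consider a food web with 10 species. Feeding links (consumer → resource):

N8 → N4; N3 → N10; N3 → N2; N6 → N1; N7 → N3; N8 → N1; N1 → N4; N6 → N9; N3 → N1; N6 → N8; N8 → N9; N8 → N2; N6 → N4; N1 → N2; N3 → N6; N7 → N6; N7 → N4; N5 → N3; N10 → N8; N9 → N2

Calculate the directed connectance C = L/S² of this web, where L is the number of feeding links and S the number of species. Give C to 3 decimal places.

The web has S = 10 species and L = 20 feeding links.
C = L / S² = 20 / 100 = 0.2000 ≈ 0.200.

C = 0.200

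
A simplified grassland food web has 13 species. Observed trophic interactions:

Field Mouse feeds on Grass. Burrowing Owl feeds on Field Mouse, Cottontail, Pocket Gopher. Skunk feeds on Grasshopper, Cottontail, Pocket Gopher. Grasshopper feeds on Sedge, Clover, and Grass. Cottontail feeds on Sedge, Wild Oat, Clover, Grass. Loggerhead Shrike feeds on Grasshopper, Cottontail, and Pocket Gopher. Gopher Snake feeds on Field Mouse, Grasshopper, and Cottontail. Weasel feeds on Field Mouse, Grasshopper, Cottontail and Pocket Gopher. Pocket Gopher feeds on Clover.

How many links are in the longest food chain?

One longest chain: Grass → Field Mouse → Weasel.
It has 3 species and 2 links.

2 links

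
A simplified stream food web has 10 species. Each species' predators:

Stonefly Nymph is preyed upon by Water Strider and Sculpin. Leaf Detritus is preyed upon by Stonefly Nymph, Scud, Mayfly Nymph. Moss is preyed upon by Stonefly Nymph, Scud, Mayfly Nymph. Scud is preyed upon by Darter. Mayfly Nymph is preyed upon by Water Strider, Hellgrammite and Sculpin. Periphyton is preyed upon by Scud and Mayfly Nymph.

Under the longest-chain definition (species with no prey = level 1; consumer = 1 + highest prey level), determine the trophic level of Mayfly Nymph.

Moss has no prey (basal) → level 1.
Mayfly Nymph eats Moss (level 1); other prey at levels: Leaf Detritus 1, Periphyton 1 → level 2.

Trophic level 2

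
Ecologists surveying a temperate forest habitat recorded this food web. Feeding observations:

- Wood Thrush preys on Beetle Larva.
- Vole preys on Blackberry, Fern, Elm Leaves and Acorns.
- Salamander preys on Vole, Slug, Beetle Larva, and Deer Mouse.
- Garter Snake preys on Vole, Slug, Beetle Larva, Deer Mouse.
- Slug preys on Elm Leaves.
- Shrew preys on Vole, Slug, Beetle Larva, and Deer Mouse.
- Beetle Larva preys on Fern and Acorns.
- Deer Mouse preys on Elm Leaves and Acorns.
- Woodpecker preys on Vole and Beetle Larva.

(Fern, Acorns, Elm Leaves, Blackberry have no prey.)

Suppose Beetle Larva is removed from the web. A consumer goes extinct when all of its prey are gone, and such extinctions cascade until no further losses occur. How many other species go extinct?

Remove Beetle Larva.
Round 1: Wood Thrush (all prey gone) → extinct.
No further losses. Total secondary extinctions: 1.

1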